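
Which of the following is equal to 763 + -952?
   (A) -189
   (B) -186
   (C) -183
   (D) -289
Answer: A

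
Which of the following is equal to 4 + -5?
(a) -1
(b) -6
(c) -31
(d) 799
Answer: a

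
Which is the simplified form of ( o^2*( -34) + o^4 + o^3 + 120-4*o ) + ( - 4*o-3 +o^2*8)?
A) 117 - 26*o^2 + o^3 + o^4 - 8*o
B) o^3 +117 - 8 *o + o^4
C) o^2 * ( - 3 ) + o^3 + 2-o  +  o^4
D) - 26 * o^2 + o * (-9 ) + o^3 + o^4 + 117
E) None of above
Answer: A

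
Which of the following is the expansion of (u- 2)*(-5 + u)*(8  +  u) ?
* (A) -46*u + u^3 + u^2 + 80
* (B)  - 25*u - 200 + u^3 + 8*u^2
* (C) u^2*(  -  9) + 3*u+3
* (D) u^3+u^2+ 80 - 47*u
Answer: A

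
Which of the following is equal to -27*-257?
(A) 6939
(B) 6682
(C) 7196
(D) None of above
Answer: A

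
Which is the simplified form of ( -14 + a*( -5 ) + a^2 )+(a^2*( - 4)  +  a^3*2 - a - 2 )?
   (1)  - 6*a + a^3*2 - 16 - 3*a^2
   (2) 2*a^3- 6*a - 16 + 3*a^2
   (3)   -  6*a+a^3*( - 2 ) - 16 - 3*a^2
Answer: 1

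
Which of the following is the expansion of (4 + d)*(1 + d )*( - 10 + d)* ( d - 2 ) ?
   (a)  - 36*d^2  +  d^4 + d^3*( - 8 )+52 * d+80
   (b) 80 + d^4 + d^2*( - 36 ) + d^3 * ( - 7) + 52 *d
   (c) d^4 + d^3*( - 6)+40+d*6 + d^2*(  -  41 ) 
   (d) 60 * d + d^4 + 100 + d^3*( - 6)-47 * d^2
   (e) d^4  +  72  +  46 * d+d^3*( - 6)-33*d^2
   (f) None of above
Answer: b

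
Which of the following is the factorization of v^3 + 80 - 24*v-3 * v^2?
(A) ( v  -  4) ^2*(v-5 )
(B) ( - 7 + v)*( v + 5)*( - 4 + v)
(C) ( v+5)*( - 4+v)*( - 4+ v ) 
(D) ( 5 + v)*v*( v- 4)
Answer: C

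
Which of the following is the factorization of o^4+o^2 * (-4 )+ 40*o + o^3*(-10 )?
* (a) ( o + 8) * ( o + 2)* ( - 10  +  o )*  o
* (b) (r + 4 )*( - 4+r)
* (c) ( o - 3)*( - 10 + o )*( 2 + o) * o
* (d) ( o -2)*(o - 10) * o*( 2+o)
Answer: d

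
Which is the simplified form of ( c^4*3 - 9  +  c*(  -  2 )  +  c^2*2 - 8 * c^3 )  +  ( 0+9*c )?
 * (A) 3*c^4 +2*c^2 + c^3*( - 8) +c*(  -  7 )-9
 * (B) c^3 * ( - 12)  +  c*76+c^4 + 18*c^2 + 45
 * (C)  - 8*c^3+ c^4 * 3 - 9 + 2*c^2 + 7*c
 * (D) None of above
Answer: C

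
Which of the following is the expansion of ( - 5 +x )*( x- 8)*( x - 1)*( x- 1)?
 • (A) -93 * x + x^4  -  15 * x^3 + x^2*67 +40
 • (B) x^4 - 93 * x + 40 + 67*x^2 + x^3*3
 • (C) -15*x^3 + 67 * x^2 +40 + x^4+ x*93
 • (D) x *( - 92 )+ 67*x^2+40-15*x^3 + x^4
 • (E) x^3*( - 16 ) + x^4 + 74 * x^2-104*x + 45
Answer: A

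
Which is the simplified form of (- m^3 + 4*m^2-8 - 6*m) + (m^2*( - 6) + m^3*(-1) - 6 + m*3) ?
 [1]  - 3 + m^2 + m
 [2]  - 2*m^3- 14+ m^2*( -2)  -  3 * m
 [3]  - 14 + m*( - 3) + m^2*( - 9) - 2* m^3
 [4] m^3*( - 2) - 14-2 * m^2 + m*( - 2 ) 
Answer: 2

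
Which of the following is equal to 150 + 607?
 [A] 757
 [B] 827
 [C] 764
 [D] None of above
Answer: A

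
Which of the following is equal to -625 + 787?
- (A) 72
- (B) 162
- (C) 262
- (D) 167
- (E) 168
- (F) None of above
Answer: B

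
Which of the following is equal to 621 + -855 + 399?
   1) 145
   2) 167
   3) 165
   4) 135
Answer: 3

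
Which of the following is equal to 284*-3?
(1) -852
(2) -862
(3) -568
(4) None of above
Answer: 1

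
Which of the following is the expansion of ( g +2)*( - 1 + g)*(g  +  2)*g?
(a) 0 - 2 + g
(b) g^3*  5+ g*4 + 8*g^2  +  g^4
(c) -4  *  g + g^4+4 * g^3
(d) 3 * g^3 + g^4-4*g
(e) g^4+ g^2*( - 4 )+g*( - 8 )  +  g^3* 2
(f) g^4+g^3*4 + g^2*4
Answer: d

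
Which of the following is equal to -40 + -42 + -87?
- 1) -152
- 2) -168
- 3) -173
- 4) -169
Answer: 4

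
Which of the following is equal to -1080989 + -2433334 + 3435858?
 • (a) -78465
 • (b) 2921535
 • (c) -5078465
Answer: a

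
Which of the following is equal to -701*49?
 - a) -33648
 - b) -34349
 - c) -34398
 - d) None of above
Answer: b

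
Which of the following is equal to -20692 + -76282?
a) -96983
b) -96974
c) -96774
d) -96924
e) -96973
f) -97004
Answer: b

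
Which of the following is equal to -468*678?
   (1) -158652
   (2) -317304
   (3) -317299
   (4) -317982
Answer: 2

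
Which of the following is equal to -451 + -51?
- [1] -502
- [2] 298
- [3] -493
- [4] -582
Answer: 1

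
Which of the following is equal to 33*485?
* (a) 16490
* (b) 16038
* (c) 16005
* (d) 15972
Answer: c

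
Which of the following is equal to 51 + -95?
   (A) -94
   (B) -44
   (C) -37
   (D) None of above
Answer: B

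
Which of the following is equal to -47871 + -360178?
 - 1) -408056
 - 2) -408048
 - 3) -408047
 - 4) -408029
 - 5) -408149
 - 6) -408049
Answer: 6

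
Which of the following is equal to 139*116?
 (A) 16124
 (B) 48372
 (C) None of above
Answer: A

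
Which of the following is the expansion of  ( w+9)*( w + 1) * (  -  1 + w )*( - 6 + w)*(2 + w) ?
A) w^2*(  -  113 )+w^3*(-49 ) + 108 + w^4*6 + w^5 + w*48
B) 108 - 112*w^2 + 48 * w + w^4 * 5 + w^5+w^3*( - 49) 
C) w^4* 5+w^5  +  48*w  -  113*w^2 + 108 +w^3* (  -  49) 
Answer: C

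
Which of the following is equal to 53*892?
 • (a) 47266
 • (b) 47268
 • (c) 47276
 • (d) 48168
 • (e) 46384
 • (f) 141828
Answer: c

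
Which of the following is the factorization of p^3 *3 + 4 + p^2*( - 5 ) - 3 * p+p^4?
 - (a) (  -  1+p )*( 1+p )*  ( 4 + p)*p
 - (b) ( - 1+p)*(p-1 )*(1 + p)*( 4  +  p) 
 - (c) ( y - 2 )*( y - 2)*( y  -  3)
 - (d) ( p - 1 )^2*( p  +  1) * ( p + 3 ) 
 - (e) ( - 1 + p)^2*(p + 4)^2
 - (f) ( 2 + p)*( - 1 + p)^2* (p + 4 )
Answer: b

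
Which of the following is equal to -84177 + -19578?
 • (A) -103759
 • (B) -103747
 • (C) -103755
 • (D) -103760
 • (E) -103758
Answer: C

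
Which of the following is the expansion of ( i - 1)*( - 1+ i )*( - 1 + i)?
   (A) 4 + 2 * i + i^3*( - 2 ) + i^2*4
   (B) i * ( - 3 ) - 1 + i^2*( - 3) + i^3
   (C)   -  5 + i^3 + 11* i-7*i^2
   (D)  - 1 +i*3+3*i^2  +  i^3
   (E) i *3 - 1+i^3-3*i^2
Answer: E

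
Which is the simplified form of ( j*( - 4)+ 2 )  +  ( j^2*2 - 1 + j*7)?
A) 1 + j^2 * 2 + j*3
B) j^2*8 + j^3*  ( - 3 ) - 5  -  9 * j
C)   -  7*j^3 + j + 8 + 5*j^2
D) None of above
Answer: A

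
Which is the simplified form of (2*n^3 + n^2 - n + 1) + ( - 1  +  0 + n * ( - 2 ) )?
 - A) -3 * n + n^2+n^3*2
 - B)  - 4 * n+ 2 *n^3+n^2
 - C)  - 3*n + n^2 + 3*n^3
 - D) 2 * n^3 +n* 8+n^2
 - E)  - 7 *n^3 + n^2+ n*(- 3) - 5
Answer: A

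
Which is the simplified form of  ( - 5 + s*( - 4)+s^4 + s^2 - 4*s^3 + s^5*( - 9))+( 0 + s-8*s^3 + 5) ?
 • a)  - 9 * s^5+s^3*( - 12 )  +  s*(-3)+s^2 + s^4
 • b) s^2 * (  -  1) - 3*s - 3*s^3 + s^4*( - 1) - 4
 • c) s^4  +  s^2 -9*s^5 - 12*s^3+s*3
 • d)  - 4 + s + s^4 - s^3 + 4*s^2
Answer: a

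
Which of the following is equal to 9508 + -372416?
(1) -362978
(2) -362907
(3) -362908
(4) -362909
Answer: 3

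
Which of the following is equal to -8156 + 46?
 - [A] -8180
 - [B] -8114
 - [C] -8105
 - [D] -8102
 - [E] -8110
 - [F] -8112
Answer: E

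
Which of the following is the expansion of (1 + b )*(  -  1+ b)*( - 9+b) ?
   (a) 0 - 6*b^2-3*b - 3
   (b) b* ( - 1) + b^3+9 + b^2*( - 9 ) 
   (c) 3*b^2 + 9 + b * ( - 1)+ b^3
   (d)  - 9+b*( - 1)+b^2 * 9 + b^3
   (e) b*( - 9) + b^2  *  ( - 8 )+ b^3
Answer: b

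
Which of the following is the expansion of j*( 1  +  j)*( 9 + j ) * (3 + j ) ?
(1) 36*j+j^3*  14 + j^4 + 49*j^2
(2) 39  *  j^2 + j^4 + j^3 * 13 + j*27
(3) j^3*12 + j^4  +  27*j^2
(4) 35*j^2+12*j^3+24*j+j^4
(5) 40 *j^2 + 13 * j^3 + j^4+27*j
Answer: 2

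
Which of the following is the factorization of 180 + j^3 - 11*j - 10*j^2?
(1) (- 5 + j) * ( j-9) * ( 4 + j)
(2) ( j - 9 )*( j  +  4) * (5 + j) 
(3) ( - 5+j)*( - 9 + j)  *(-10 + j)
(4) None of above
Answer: 1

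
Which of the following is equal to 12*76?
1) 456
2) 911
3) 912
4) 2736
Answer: 3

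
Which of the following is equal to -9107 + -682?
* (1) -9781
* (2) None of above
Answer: 2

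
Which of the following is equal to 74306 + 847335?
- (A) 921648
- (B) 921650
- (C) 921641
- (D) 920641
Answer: C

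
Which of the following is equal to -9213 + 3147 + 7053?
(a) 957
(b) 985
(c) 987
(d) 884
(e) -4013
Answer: c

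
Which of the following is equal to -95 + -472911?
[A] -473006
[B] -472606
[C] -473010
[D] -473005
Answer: A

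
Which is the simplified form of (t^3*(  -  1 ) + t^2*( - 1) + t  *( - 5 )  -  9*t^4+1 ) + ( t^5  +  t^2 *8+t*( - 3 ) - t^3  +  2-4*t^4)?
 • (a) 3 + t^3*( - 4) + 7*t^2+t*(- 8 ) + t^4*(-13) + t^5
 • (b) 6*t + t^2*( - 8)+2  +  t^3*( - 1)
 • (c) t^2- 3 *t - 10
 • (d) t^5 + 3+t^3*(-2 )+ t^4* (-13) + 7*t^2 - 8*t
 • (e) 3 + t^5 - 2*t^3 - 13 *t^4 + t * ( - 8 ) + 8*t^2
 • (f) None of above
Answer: d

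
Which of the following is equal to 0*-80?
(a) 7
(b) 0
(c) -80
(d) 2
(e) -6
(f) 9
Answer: b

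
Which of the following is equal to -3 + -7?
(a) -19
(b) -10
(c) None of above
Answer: b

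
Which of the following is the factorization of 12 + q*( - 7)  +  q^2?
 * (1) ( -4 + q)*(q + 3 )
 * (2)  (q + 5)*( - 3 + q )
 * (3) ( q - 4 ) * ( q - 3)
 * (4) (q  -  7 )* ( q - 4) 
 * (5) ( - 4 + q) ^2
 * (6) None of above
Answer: 3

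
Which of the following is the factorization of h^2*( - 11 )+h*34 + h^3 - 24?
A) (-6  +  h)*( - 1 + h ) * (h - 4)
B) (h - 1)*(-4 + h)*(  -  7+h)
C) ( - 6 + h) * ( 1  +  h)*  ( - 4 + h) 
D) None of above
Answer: A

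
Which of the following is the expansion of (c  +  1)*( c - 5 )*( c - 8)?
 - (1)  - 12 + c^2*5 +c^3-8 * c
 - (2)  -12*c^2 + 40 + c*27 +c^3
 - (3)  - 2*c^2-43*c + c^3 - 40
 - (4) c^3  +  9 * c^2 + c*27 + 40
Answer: 2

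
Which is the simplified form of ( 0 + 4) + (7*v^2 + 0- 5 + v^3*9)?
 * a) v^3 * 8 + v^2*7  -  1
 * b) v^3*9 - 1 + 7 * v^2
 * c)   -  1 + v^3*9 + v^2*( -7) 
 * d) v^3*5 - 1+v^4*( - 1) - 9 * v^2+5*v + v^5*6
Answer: b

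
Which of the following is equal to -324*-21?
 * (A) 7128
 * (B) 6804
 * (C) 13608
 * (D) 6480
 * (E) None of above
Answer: B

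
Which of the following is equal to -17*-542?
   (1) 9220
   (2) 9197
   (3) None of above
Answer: 3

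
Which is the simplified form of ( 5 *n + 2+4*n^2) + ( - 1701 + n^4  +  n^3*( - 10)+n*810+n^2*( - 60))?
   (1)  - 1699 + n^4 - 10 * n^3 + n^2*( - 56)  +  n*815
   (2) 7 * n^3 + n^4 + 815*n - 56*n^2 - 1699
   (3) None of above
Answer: 1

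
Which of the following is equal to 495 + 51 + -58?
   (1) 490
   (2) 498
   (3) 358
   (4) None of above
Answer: 4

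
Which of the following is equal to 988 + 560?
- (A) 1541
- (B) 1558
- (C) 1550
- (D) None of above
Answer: D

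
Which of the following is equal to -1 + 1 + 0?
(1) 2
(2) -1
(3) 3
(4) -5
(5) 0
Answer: 5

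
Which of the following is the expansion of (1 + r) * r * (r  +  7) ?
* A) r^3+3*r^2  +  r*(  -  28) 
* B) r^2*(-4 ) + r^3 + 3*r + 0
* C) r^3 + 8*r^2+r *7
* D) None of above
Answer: C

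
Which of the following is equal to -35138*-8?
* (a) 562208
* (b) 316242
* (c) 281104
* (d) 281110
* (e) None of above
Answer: c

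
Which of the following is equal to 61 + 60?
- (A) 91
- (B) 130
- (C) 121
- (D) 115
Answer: C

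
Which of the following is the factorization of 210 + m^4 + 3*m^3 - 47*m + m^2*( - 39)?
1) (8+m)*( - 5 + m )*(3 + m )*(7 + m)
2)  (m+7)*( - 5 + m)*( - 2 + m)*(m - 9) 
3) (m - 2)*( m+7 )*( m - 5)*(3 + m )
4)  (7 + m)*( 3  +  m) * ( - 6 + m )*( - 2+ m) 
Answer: 3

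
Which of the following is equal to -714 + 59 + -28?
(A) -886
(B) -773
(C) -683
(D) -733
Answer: C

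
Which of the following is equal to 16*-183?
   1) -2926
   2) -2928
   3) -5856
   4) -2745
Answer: 2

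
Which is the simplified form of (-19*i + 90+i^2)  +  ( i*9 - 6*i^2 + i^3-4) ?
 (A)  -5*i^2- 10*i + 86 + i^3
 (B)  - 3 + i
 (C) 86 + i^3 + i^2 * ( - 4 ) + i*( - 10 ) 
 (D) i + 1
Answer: A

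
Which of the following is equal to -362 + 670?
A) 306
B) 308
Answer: B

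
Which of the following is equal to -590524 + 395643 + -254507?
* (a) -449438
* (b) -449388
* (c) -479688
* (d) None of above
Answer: b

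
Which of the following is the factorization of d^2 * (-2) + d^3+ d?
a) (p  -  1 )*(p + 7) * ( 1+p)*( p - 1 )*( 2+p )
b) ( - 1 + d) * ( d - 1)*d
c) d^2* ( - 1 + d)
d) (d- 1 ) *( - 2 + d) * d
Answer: b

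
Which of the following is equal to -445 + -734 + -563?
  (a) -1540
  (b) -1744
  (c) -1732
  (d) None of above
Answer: d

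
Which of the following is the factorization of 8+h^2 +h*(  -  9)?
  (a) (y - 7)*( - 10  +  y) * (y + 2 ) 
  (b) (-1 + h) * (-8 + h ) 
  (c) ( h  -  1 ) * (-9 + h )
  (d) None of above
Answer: b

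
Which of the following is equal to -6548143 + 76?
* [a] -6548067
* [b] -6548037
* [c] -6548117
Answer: a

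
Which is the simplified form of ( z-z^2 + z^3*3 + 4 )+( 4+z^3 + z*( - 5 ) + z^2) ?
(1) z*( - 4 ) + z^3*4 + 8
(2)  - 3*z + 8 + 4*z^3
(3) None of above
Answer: 1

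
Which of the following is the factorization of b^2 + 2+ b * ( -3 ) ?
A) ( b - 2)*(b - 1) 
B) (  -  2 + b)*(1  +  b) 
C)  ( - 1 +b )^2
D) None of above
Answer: A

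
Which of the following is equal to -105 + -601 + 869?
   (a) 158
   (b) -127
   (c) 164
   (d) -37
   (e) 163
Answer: e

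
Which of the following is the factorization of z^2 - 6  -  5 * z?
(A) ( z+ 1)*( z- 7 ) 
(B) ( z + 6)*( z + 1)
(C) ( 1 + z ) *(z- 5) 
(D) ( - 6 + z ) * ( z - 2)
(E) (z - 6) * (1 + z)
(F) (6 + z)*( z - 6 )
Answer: E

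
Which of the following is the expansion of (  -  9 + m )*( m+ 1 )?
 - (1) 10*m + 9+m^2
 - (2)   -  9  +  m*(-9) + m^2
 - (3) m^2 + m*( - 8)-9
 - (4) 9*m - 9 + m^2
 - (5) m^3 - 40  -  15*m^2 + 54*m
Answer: 3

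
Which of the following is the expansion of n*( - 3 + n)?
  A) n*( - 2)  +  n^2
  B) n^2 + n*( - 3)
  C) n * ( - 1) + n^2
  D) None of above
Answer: B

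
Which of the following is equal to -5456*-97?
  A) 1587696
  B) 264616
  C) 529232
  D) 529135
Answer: C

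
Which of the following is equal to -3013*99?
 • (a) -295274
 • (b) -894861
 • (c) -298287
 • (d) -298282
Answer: c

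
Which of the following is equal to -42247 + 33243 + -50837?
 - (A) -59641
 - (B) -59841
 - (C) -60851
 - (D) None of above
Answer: B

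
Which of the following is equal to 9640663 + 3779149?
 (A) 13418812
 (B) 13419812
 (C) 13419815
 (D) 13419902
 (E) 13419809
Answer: B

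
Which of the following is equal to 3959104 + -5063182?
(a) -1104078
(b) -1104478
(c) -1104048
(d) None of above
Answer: a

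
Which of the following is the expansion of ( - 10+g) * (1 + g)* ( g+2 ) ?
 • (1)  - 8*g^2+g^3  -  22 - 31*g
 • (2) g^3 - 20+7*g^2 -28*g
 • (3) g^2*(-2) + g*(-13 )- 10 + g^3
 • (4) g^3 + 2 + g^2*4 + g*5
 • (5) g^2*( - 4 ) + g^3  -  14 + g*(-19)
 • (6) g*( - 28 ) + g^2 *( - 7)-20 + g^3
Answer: 6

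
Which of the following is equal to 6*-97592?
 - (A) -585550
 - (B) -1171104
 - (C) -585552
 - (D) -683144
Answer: C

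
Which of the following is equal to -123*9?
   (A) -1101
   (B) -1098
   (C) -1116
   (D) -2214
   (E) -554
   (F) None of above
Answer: F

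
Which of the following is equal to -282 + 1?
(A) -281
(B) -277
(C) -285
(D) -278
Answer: A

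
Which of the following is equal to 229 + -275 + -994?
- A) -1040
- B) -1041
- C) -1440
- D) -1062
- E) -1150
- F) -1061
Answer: A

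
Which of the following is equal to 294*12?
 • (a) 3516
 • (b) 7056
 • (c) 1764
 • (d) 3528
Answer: d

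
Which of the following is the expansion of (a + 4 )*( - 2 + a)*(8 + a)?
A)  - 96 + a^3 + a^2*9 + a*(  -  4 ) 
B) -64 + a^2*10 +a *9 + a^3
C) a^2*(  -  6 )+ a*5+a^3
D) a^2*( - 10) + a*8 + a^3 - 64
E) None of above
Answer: E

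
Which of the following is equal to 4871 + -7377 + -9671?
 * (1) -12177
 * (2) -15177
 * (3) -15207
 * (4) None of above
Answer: 1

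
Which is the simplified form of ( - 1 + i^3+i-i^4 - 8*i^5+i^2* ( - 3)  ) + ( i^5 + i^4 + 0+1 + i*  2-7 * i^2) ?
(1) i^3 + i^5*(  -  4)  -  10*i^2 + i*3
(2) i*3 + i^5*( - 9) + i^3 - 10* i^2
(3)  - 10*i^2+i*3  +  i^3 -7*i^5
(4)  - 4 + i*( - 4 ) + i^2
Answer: 3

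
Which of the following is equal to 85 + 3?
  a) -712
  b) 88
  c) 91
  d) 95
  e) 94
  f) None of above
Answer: b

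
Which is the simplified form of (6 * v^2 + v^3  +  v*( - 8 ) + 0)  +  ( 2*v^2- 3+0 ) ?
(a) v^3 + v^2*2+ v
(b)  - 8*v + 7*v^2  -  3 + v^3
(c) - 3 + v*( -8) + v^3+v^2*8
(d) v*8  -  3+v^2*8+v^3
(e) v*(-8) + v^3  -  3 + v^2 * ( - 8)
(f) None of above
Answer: c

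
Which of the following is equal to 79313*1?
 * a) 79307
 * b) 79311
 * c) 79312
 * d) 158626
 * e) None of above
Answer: e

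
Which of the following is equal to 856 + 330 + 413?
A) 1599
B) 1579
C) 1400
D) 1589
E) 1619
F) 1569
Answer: A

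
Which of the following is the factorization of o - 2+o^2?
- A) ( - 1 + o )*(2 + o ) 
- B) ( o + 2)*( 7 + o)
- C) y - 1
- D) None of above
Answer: A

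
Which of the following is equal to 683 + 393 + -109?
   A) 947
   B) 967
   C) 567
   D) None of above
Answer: B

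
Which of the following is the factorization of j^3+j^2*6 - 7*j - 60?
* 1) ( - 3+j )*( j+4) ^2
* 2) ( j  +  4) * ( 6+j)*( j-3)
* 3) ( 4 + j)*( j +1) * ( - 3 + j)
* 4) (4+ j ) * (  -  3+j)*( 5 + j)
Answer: 4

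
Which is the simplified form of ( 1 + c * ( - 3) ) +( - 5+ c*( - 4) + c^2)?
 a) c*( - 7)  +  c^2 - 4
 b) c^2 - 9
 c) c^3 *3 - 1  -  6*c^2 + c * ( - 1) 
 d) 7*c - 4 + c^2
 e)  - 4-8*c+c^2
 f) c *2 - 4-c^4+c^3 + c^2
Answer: a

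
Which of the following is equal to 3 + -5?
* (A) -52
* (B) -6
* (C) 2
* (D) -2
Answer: D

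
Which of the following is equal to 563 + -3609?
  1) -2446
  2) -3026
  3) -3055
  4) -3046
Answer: 4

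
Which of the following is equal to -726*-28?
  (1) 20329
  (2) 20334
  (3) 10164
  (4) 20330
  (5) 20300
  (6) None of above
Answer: 6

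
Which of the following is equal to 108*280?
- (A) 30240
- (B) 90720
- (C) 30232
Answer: A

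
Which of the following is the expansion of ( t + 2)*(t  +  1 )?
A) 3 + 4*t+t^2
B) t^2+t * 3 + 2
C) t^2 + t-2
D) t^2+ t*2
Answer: B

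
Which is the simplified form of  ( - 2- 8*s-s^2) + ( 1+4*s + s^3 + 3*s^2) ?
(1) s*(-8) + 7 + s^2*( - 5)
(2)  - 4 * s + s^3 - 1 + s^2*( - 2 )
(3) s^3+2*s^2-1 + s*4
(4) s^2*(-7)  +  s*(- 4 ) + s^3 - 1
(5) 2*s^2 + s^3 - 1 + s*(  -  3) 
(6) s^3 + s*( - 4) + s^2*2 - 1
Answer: 6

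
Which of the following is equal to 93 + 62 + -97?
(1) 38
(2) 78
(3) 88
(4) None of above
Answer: 4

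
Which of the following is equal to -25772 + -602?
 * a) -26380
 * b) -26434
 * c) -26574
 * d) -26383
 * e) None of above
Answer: e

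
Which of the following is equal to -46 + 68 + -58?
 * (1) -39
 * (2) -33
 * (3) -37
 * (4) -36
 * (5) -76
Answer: 4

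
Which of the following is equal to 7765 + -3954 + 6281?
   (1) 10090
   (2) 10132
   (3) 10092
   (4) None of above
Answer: 3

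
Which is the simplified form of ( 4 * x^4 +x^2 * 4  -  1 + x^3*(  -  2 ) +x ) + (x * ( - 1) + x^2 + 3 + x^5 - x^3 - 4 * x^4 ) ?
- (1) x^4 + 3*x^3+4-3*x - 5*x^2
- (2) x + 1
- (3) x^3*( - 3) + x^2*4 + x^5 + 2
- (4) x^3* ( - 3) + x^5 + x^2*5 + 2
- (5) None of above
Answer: 4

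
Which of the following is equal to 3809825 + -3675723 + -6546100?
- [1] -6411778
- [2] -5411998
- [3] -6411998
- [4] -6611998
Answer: 3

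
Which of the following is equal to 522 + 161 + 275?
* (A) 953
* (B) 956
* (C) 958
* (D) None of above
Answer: C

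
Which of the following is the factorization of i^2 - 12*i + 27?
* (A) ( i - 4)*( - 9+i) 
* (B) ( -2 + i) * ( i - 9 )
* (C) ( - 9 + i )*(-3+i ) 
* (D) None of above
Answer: C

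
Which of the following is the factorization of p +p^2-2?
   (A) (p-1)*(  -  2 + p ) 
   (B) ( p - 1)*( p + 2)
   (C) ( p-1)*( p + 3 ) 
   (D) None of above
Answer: B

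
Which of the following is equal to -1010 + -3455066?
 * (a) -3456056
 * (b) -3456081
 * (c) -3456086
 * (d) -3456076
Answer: d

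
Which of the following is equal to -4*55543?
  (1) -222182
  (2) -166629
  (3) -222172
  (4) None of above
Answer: 3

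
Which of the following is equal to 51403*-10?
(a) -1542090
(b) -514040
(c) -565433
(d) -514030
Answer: d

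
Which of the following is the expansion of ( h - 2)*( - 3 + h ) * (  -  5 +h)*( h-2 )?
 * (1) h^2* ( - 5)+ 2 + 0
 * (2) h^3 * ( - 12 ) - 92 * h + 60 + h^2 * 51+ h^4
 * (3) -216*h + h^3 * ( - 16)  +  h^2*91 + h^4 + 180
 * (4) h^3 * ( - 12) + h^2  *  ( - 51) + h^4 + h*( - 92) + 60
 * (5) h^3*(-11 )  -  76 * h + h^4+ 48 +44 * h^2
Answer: 2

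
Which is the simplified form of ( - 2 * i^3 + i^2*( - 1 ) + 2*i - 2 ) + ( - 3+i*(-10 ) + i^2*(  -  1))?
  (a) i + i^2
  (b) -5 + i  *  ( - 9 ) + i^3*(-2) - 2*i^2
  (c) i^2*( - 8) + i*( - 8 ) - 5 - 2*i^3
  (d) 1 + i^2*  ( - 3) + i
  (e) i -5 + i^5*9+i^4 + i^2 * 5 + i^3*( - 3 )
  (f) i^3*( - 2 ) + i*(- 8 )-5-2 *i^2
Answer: f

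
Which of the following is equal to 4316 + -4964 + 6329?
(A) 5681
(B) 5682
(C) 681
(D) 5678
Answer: A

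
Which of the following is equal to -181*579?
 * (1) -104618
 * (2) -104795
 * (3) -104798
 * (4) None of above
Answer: 4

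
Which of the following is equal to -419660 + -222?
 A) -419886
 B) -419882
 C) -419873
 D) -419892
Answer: B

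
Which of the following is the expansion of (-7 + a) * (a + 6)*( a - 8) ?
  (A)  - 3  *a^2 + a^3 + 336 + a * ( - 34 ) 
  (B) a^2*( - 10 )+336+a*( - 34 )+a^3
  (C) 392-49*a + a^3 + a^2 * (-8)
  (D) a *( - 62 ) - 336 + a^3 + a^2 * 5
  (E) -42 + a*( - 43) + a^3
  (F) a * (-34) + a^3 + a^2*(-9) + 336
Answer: F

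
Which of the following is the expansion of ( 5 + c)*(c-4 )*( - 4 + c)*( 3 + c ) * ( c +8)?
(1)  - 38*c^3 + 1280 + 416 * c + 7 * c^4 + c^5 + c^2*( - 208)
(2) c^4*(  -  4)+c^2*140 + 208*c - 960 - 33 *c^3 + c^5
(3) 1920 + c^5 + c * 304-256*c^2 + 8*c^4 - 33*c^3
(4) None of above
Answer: 3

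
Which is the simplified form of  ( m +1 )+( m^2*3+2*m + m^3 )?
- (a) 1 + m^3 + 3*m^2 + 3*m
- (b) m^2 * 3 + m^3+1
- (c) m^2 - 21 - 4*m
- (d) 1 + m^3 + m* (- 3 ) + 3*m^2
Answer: a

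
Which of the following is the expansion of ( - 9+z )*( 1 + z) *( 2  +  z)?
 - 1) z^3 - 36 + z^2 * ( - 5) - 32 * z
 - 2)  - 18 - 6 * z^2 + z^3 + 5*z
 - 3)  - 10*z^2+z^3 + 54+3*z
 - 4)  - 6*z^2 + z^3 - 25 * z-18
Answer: 4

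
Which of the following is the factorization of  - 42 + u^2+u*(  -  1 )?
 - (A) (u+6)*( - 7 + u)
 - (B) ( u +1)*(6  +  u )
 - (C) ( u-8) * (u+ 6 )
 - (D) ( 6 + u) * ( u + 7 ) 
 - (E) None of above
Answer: A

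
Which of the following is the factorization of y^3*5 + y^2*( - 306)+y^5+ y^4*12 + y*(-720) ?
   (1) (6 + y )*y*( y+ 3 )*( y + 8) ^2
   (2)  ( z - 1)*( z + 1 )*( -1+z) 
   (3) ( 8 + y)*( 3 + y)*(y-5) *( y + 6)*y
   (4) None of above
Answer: 3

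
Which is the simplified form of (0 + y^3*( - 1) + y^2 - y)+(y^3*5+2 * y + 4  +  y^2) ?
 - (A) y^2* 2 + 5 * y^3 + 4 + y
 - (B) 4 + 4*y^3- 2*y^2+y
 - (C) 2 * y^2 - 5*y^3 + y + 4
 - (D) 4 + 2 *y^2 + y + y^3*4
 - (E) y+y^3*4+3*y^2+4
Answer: D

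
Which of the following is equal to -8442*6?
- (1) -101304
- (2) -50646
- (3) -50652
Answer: 3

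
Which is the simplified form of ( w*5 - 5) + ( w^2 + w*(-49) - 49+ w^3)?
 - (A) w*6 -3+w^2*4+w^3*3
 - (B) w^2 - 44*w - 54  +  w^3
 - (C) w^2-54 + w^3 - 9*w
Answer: B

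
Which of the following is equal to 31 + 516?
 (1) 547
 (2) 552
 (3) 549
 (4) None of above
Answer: 1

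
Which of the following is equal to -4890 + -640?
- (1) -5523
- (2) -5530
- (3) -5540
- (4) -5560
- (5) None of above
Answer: 2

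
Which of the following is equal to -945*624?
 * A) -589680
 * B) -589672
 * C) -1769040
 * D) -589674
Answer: A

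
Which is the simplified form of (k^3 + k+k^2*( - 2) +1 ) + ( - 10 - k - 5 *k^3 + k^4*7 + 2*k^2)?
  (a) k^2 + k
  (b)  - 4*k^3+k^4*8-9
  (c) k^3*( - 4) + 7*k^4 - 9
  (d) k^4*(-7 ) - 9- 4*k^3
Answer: c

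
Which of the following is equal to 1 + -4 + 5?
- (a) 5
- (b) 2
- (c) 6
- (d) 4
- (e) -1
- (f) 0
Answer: b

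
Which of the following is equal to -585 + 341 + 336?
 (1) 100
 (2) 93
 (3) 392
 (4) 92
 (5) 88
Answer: 4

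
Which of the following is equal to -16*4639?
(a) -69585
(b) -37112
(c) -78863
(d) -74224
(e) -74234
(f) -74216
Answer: d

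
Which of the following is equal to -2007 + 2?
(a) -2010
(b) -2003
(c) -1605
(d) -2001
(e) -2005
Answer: e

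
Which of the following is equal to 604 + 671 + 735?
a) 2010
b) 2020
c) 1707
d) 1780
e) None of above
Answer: a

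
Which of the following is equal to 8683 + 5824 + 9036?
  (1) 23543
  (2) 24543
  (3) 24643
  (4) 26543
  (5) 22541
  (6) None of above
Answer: 1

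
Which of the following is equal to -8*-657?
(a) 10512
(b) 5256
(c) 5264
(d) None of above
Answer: b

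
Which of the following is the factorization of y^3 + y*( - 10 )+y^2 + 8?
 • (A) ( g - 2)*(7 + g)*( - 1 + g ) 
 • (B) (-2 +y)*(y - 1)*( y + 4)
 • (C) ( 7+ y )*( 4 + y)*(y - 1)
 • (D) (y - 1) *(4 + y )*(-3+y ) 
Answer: B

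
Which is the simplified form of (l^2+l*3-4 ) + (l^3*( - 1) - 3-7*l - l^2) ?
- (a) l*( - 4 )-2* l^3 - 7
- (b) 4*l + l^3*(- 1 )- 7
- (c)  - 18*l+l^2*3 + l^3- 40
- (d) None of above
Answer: d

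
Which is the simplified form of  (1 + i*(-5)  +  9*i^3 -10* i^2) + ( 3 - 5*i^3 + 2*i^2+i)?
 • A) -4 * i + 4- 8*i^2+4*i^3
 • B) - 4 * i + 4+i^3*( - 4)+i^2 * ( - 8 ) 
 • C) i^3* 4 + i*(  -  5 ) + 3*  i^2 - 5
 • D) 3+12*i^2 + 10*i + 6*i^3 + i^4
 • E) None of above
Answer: A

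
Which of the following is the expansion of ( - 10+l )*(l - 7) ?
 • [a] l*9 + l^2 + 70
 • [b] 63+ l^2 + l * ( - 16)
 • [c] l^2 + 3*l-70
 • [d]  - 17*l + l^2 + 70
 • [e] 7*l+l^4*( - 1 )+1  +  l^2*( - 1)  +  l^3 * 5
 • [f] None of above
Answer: d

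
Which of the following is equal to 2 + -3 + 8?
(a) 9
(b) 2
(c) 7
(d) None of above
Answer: c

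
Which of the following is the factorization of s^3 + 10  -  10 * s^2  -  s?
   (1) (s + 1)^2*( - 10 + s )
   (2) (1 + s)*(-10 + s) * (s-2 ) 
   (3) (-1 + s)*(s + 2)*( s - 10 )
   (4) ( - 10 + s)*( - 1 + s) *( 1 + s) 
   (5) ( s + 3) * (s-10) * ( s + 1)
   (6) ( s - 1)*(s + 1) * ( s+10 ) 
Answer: 4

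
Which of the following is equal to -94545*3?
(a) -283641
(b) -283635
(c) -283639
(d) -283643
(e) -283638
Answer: b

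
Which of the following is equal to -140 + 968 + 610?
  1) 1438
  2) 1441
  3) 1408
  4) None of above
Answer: 1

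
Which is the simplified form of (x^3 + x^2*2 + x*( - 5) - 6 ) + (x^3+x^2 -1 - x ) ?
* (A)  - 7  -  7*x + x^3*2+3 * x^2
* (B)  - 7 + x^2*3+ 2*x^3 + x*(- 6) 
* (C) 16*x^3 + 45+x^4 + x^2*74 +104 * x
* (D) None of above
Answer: B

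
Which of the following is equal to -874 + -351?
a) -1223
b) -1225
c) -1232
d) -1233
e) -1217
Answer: b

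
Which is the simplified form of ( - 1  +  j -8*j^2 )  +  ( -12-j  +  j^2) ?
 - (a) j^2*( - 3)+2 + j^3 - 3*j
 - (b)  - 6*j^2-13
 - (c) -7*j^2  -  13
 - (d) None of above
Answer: c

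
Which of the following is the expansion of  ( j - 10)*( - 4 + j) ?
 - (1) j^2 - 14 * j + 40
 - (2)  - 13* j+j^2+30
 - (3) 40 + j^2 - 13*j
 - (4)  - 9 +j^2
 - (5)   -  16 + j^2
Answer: 1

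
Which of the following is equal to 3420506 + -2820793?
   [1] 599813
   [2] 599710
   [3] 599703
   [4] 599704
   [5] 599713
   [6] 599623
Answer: 5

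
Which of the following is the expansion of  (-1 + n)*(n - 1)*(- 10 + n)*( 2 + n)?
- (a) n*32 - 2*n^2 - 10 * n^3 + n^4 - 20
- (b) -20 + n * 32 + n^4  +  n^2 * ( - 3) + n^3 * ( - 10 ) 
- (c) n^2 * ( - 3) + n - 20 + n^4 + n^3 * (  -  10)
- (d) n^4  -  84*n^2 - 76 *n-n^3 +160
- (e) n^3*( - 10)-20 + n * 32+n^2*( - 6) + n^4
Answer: b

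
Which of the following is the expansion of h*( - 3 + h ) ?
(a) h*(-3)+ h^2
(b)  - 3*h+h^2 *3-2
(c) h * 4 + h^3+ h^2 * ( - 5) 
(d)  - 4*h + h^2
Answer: a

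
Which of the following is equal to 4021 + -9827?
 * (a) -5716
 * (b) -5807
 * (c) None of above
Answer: c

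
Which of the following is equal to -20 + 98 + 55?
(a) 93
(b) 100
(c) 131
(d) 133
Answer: d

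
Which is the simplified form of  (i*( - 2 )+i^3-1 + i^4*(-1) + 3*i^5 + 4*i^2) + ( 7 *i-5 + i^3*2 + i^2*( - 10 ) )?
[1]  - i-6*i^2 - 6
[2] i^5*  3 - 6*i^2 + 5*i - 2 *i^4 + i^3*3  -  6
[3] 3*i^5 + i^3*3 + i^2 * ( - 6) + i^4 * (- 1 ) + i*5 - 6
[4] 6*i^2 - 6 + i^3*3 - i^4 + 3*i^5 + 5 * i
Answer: 3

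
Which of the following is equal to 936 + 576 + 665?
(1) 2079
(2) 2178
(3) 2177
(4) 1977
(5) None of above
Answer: 3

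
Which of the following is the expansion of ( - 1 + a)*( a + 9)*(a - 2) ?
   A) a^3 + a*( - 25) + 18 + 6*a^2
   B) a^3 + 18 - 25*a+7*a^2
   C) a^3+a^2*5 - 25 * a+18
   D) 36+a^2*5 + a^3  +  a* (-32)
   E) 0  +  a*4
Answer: A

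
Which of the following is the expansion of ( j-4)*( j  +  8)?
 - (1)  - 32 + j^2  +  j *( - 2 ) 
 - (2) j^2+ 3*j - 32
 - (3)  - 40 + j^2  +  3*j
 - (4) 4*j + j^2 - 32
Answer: 4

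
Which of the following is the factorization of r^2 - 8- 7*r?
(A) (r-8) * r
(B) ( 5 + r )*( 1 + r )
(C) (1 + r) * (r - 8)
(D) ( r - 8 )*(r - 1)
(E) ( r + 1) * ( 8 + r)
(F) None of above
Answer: C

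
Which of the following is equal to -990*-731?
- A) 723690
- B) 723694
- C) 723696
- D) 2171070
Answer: A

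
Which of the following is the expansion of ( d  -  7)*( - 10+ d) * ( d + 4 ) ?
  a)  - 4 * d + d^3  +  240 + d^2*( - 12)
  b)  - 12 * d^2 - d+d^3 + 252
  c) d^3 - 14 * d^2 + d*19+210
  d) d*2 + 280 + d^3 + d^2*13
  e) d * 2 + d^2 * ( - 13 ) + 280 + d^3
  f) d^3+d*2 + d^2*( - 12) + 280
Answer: e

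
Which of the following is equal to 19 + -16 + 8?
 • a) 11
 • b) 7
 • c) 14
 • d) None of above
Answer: a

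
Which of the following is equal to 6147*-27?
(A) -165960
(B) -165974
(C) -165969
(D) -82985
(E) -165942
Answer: C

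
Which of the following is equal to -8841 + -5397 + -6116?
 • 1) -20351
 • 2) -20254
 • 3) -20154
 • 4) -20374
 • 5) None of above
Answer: 5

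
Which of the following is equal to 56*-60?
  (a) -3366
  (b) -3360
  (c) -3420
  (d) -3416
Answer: b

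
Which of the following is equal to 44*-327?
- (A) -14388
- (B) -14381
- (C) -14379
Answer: A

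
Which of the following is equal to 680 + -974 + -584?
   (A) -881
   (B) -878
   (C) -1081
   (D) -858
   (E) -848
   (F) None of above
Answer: B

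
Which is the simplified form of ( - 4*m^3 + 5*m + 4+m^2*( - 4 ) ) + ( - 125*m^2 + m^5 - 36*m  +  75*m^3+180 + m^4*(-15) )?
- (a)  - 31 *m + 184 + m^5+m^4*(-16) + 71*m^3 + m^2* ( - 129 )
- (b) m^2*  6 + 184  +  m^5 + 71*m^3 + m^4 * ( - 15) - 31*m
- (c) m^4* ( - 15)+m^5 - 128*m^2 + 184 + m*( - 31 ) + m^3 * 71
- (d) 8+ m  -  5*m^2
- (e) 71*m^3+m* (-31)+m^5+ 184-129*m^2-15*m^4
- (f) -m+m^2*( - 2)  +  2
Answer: e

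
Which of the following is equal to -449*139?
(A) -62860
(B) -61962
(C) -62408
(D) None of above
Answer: D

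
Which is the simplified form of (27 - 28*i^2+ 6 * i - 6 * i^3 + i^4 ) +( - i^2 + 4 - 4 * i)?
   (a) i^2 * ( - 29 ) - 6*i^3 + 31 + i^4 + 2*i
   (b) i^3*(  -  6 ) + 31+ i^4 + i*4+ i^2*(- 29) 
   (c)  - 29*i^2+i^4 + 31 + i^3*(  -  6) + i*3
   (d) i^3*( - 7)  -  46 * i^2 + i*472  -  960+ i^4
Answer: a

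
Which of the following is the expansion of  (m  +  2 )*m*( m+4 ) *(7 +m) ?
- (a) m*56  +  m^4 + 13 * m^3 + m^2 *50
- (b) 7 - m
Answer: a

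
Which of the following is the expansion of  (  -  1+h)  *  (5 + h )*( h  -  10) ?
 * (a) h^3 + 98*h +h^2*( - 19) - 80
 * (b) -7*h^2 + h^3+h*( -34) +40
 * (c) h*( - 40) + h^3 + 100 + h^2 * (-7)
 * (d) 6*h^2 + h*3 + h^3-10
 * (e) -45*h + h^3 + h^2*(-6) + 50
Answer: e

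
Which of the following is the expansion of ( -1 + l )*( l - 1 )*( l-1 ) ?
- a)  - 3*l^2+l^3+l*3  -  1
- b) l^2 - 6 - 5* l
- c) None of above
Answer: a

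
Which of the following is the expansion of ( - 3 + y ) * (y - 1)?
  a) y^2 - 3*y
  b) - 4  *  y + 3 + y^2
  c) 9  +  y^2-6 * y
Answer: b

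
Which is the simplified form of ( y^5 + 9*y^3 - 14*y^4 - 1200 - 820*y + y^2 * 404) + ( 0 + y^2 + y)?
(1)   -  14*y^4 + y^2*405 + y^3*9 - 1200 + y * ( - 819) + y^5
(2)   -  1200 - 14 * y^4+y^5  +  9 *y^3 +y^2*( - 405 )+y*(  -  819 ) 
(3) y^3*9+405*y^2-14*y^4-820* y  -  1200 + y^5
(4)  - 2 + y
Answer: 1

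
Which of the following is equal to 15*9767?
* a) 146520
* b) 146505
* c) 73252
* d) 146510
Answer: b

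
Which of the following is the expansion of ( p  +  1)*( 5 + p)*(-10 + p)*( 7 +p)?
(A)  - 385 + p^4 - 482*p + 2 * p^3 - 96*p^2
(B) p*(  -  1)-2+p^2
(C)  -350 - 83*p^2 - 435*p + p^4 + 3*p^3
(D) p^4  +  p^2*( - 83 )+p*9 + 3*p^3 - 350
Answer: C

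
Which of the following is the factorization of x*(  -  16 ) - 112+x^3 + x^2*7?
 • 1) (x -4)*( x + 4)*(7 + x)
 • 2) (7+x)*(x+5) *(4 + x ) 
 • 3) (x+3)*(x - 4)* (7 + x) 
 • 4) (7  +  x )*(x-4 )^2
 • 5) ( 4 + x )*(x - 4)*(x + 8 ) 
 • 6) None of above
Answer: 1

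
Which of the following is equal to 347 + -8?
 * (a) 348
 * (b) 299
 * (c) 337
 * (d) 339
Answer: d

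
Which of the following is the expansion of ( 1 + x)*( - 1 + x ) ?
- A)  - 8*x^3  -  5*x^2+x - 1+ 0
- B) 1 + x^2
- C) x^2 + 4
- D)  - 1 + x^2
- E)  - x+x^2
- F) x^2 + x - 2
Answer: D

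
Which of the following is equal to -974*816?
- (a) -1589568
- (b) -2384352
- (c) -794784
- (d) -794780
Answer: c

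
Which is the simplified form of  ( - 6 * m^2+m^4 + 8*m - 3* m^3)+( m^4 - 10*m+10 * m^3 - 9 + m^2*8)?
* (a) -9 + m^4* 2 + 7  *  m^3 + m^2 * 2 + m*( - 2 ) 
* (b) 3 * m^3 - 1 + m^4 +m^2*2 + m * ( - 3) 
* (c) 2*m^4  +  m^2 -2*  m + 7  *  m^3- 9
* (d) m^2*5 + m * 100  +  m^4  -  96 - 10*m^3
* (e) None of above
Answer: a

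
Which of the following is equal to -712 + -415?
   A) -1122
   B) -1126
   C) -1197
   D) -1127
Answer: D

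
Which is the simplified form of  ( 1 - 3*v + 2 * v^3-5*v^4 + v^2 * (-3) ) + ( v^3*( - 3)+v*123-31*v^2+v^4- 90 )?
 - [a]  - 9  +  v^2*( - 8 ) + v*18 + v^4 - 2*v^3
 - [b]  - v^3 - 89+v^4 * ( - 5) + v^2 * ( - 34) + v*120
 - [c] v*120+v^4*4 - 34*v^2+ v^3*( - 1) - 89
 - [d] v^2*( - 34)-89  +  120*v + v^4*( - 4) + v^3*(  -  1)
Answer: d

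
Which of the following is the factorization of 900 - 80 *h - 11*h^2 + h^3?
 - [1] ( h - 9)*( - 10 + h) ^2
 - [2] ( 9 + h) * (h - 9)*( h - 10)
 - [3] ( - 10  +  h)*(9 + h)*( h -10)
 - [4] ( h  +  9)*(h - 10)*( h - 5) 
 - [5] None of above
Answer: 3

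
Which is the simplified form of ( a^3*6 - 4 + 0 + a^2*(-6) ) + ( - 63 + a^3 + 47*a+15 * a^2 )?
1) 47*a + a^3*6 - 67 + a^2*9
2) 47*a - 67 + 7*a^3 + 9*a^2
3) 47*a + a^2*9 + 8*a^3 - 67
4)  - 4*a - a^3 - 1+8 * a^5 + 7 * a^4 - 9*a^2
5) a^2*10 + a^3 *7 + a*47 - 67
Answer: 2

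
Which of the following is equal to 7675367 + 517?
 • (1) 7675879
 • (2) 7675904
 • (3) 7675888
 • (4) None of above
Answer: 4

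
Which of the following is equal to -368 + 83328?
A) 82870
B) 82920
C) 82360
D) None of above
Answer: D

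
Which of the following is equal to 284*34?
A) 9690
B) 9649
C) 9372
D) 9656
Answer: D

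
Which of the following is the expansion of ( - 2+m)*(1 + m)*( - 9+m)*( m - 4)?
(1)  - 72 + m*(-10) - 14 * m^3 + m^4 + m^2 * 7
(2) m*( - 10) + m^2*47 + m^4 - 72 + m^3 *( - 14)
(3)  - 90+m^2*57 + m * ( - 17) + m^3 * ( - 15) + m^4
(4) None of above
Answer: 2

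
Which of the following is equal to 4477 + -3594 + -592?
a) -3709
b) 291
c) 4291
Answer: b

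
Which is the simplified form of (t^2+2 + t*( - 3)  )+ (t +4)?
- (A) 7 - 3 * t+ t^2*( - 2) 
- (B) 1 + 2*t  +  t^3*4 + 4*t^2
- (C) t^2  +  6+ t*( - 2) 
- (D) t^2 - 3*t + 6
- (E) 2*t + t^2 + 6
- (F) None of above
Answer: C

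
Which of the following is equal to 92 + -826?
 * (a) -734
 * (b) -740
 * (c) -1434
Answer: a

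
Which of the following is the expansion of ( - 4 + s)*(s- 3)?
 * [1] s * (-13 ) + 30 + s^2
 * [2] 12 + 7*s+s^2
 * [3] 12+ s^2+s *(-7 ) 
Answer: 3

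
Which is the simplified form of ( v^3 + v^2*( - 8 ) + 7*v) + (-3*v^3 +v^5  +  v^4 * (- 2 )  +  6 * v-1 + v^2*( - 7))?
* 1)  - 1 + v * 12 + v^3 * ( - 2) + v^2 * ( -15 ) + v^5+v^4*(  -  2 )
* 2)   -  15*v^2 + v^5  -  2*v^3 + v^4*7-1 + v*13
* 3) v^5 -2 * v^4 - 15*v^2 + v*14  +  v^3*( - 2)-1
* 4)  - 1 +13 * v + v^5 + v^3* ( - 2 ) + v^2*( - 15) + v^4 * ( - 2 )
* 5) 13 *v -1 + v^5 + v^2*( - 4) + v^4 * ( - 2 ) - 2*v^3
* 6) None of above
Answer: 4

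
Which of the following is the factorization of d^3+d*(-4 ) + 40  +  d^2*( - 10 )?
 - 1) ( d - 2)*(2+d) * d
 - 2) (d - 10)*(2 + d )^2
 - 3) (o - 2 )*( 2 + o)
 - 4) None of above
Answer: 4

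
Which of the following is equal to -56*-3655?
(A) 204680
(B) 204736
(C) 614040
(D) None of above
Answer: A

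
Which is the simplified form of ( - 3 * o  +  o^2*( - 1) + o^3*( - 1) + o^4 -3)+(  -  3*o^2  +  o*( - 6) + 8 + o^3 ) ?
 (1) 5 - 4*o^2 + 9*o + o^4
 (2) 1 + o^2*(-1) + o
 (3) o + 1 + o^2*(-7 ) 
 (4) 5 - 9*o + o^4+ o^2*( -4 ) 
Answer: 4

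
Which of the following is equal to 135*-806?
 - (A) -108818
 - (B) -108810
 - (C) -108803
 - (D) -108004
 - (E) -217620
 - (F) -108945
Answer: B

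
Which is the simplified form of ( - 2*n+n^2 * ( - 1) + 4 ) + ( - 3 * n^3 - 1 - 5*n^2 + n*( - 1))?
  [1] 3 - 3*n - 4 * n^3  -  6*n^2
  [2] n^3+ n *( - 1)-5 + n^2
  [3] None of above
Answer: 3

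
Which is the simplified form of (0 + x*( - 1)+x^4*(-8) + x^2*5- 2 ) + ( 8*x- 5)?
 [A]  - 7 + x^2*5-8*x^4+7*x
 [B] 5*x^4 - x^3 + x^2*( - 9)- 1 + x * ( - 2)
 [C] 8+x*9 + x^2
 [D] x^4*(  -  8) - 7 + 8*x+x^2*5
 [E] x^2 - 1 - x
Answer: A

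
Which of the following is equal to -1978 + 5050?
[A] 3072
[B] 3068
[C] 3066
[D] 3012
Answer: A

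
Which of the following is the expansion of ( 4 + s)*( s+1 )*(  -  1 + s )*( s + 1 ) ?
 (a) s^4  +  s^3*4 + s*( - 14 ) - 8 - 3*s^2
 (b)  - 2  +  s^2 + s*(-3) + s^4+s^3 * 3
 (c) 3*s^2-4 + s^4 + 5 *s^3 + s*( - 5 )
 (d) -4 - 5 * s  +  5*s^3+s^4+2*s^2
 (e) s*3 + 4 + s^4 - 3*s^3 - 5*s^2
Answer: c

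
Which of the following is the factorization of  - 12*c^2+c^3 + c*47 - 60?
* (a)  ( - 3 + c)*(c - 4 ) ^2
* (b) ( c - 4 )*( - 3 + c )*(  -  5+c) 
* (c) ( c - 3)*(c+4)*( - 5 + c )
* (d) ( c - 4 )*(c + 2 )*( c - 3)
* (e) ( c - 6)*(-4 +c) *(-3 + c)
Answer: b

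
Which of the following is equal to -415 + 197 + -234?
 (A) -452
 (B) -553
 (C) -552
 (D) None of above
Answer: A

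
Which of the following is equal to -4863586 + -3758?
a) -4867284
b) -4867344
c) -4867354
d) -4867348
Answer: b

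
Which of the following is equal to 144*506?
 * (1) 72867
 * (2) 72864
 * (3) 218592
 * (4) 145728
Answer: 2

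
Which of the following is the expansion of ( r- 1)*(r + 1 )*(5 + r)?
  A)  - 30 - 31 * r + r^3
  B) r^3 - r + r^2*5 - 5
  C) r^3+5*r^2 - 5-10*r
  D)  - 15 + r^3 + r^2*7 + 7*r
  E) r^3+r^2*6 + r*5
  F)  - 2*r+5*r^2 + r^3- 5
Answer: B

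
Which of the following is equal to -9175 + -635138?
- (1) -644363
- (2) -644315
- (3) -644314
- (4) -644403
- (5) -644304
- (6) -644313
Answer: 6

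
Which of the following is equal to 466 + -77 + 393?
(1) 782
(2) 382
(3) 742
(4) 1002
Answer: 1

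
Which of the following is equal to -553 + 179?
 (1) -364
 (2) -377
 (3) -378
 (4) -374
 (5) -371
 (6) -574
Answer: 4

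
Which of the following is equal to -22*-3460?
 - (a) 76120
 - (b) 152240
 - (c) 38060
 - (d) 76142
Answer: a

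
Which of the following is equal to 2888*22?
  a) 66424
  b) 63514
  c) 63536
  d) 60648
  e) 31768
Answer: c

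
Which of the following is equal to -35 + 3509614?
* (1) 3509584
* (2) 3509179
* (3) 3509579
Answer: 3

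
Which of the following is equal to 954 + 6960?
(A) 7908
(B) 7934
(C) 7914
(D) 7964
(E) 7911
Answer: C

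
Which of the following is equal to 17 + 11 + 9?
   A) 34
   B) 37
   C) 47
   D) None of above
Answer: B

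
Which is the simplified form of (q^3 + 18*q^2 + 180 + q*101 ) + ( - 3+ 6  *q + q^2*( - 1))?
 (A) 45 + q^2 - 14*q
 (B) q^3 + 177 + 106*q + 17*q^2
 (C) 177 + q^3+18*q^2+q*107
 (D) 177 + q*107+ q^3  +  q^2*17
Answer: D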